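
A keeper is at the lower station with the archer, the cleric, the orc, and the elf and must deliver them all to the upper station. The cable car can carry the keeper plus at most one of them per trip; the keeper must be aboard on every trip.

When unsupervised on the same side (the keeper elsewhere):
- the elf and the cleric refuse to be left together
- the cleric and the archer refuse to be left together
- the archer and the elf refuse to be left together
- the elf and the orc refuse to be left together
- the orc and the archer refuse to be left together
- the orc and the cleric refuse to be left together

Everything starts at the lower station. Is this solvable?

No

Whatever the first load, the items left behind include a forbidden pair without the keeper. No opening move is safe, so no plan exists.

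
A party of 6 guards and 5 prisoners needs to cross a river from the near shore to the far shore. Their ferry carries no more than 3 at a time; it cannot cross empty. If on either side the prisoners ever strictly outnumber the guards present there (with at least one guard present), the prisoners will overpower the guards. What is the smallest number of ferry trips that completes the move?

Counting alone: each trip to the far shore takes at most 3 across and each return brings at least 1 back, so after t trips out (and t−1 returns) at most 3t − (t−1) of the 11 are across; that first reaches 11 at t = 5, so at least 9 crossings are needed.
The plan below uses exactly 9 crossings, so it is optimal:
1. 3 prisoners → the far shore.  (the near shore: 6G 2P; the far shore: 0G 3P)
2. 1 prisoner ← the near shore.  (the near shore: 6G 3P; the far shore: 0G 2P)
3. 3 guards → the far shore.  (the near shore: 3G 3P; the far shore: 3G 2P)
4. 1 guard ← the near shore.  (the near shore: 4G 3P; the far shore: 2G 2P)
5. 2 guards and 1 prisoner → the far shore.  (the near shore: 2G 2P; the far shore: 4G 3P)
6. 1 guard ← the near shore.  (the near shore: 3G 2P; the far shore: 3G 3P)
7. 2 guards and 1 prisoner → the far shore.  (the near shore: 1G 1P; the far shore: 5G 4P)
8. 1 guard ← the near shore.  (the near shore: 2G 1P; the far shore: 4G 4P)
9. 2 guards and 1 prisoner → the far shore.  (the near shore: 0G 0P; the far shore: 6G 5P)

9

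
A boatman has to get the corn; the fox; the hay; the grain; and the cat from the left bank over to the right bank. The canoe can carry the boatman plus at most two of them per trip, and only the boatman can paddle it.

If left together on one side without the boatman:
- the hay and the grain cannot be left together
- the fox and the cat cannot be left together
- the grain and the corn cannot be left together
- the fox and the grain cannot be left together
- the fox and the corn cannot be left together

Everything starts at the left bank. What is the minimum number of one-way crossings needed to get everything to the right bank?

Counting alone: the boatman can take at most 2 across per trip to the right bank, so moving all 5 needs at least 3 loaded trips out, with a return between consecutive ones — at least 5 crossings.
The safety rule pushes this higher. Following every safe sequence of crossings, the most of the 5 that can be at the right bank as the canoe arrives there on crossing 5 is 4 — never all 5.
So no plan with fewer than 7 crossings exists, and this one achieves 7:
1. Boatman goes to the right bank with the fox and the grain.
2. Boatman goes back to the left bank with the fox.
3. Boatman goes to the right bank with the cat and the corn.
4. Boatman goes back to the left bank with the corn.
5. Boatman goes to the right bank with the corn and the hay.
6. Boatman goes back to the left bank with the grain.
7. Boatman goes to the right bank with the fox and the grain.

7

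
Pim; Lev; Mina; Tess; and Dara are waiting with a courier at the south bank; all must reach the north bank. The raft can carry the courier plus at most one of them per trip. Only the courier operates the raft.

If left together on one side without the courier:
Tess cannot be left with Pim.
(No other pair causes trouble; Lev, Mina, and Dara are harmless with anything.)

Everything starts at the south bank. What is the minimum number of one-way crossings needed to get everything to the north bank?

Counting alone: the courier can take at most 1 across per trip to the north bank, so moving all 5 needs at least 5 loaded trips out, with a return between consecutive ones — at least 9 crossings.
The plan below uses exactly 9 crossings, so it is optimal:
1. Courier goes to the north bank with Pim.  [the south bank: Dara, Lev, Mina, Tess | the north bank: Pim]
2. Courier goes back to the south bank alone.  [the south bank: Dara, Lev, Mina, Tess | the north bank: Pim]
3. Courier goes to the north bank with Lev.  [the south bank: Dara, Mina, Tess | the north bank: Lev, Pim]
4. Courier goes back to the south bank alone.  [the south bank: Dara, Mina, Tess | the north bank: Lev, Pim]
5. Courier goes to the north bank with Mina.  [the south bank: Dara, Tess | the north bank: Lev, Mina, Pim]
6. Courier goes back to the south bank alone.  [the south bank: Dara, Tess | the north bank: Lev, Mina, Pim]
7. Courier goes to the north bank with Dara.  [the south bank: Tess | the north bank: Dara, Lev, Mina, Pim]
8. Courier goes back to the south bank alone.  [the south bank: Tess | the north bank: Dara, Lev, Mina, Pim]
9. Courier goes to the north bank with Tess.  [the south bank: — | the north bank: Dara, Lev, Mina, Pim, Tess]

9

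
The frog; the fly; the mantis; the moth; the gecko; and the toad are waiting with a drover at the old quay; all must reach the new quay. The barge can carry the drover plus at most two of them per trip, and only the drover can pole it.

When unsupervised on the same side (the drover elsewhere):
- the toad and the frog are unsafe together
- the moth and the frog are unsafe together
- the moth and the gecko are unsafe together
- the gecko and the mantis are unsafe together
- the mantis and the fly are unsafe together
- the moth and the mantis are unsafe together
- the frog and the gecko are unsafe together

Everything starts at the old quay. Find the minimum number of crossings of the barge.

impossible

Whatever the first load, the items left behind include a forbidden pair without the drover. No opening move is safe, so no plan exists.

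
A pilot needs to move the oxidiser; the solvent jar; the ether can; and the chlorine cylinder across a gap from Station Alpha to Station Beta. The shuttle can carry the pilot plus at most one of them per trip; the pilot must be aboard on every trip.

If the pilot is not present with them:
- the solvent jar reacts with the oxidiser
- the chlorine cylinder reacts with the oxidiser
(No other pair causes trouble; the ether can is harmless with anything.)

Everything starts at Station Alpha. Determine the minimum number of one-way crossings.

Counting alone: the pilot can take at most 1 across per trip to Station Beta, so moving all 4 needs at least 4 loaded trips out, with a return between consecutive ones — at least 7 crossings.
The safety rule pushes this higher. Following every safe sequence of crossings, the most of the 4 that can be at Station Beta as the shuttle arrives there on crossing 7 is 3 — never all 4.
So no plan with fewer than 9 crossings exists, and this one achieves 9:
1. Pilot goes to Station Beta with the oxidiser.  [Station Alpha: the chlorine cylinder, the ether can, the solvent jar | Station Beta: the oxidiser]
2. Pilot goes back to Station Alpha alone.  [Station Alpha: the chlorine cylinder, the ether can, the solvent jar | Station Beta: the oxidiser]
3. Pilot goes to Station Beta with the solvent jar.  [Station Alpha: the chlorine cylinder, the ether can | Station Beta: the oxidiser, the solvent jar]
4. Pilot goes back to Station Alpha with the oxidiser.  [Station Alpha: the chlorine cylinder, the ether can, the oxidiser | Station Beta: the solvent jar]
5. Pilot goes to Station Beta with the chlorine cylinder.  [Station Alpha: the ether can, the oxidiser | Station Beta: the chlorine cylinder, the solvent jar]
6. Pilot goes back to Station Alpha alone.  [Station Alpha: the ether can, the oxidiser | Station Beta: the chlorine cylinder, the solvent jar]
7. Pilot goes to Station Beta with the ether can.  [Station Alpha: the oxidiser | Station Beta: the chlorine cylinder, the ether can, the solvent jar]
8. Pilot goes back to Station Alpha alone.  [Station Alpha: the oxidiser | Station Beta: the chlorine cylinder, the ether can, the solvent jar]
9. Pilot goes to Station Beta with the oxidiser.  [Station Alpha: — | Station Beta: the chlorine cylinder, the ether can, the oxidiser, the solvent jar]

9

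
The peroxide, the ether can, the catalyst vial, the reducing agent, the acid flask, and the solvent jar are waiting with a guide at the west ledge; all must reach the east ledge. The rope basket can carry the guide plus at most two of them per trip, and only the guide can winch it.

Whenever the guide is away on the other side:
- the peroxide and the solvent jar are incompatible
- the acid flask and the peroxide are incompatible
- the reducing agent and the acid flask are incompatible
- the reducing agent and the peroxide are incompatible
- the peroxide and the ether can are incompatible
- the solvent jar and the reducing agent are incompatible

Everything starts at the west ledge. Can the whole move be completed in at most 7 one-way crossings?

Counting alone: the guide can take at most 2 across per trip to the east ledge, so moving all 6 needs at least 3 loaded trips out, with a return between consecutive ones — at least 5 crossings.
The safety rule pushes this higher. Following every safe sequence of crossings, the most of the 6 that can be at the east ledge as the rope basket arrives there on crossings 5, 7 is 4, 5 respectively — never all 6.
So the move cannot be finished within 7 crossings. (The shortest complete plan takes 9:)
1. Guide goes to the east ledge with the peroxide and the reducing agent.  [the west ledge: the acid flask, the catalyst vial, the ether can, the solvent jar | the east ledge: the peroxide, the reducing agent]
2. Guide goes back to the west ledge with the peroxide.  [the west ledge: the acid flask, the catalyst vial, the ether can, the peroxide, the solvent jar | the east ledge: the reducing agent]
3. Guide goes to the east ledge with the ether can and the peroxide.  [the west ledge: the acid flask, the catalyst vial, the solvent jar | the east ledge: the ether can, the peroxide, the reducing agent]
4. Guide goes back to the west ledge with the peroxide.  [the west ledge: the acid flask, the catalyst vial, the peroxide, the solvent jar | the east ledge: the ether can, the reducing agent]
5. Guide goes to the east ledge with the catalyst vial and the peroxide.  [the west ledge: the acid flask, the solvent jar | the east ledge: the catalyst vial, the ether can, the peroxide, the reducing agent]
6. Guide goes back to the west ledge with the peroxide.  [the west ledge: the acid flask, the peroxide, the solvent jar | the east ledge: the catalyst vial, the ether can, the reducing agent]
7. Guide goes to the east ledge with the acid flask and the solvent jar.  [the west ledge: the peroxide | the east ledge: the acid flask, the catalyst vial, the ether can, the reducing agent, the solvent jar]
8. Guide goes back to the west ledge with the reducing agent.  [the west ledge: the peroxide, the reducing agent | the east ledge: the acid flask, the catalyst vial, the ether can, the solvent jar]
9. Guide goes to the east ledge with the peroxide and the reducing agent.  [the west ledge: — | the east ledge: the acid flask, the catalyst vial, the ether can, the peroxide, the reducing agent, the solvent jar]

No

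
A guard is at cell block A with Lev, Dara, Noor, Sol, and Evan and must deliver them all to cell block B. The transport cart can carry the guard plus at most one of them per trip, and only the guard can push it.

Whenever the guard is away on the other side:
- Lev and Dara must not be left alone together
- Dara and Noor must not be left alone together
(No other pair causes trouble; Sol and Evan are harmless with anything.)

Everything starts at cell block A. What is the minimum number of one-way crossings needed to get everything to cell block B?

11

Counting alone: the guard can take at most 1 across per trip to cell block B, so moving all 5 needs at least 5 loaded trips out, with a return between consecutive ones — at least 9 crossings.
The safety rule pushes this higher. Following every safe sequence of crossings, the most of the 5 that can be at cell block B as the transport cart arrives there on crossing 9 is 4 — never all 5.
So no plan with fewer than 11 crossings exists, and this one achieves 11:
1. Guard goes to cell block B with Dara.
2. Guard goes back to cell block A alone.
3. Guard goes to cell block B with Lev.
4. Guard goes back to cell block A with Dara.
5. Guard goes to cell block B with Noor.
6. Guard goes back to cell block A alone.
7. Guard goes to cell block B with Sol.
8. Guard goes back to cell block A alone.
9. Guard goes to cell block B with Evan.
10. Guard goes back to cell block A alone.
11. Guard goes to cell block B with Dara.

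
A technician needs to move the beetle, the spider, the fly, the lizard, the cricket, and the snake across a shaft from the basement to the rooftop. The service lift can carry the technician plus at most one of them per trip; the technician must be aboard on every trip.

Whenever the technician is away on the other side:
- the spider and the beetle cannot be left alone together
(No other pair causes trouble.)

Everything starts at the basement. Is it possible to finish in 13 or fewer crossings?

Yes — this plan uses 11 crossings (≤ 13):
1. Technician goes to the rooftop with the beetle.
2. Technician goes back to the basement alone.
3. Technician goes to the rooftop with the fly.
4. Technician goes back to the basement alone.
5. Technician goes to the rooftop with the lizard.
6. Technician goes back to the basement alone.
7. Technician goes to the rooftop with the cricket.
8. Technician goes back to the basement alone.
9. Technician goes to the rooftop with the snake.
10. Technician goes back to the basement alone.
11. Technician goes to the rooftop with the spider.

Yes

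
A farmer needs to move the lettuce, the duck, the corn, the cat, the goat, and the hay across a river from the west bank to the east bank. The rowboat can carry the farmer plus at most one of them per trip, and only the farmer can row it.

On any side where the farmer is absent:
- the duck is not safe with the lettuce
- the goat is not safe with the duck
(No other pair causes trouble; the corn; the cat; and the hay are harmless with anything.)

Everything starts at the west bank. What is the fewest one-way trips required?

Counting alone: the farmer can take at most 1 across per trip to the east bank, so moving all 6 needs at least 6 loaded trips out, with a return between consecutive ones — at least 11 crossings.
The safety rule pushes this higher. Following every safe sequence of crossings, the most of the 6 that can be at the east bank as the rowboat arrives there on crossing 11 is 5 — never all 6.
So no plan with fewer than 13 crossings exists, and this one achieves 13:
1. Farmer goes to the east bank with the duck.  [the west bank: the cat, the corn, the goat, the hay, the lettuce | the east bank: the duck]
2. Farmer goes back to the west bank alone.  [the west bank: the cat, the corn, the goat, the hay, the lettuce | the east bank: the duck]
3. Farmer goes to the east bank with the lettuce.  [the west bank: the cat, the corn, the goat, the hay | the east bank: the duck, the lettuce]
4. Farmer goes back to the west bank with the duck.  [the west bank: the cat, the corn, the duck, the goat, the hay | the east bank: the lettuce]
5. Farmer goes to the east bank with the goat.  [the west bank: the cat, the corn, the duck, the hay | the east bank: the goat, the lettuce]
6. Farmer goes back to the west bank alone.  [the west bank: the cat, the corn, the duck, the hay | the east bank: the goat, the lettuce]
7. Farmer goes to the east bank with the corn.  [the west bank: the cat, the duck, the hay | the east bank: the corn, the goat, the lettuce]
8. Farmer goes back to the west bank alone.  [the west bank: the cat, the duck, the hay | the east bank: the corn, the goat, the lettuce]
9. Farmer goes to the east bank with the cat.  [the west bank: the duck, the hay | the east bank: the cat, the corn, the goat, the lettuce]
10. Farmer goes back to the west bank alone.  [the west bank: the duck, the hay | the east bank: the cat, the corn, the goat, the lettuce]
11. Farmer goes to the east bank with the hay.  [the west bank: the duck | the east bank: the cat, the corn, the goat, the hay, the lettuce]
12. Farmer goes back to the west bank alone.  [the west bank: the duck | the east bank: the cat, the corn, the goat, the hay, the lettuce]
13. Farmer goes to the east bank with the duck.  [the west bank: — | the east bank: the cat, the corn, the duck, the goat, the hay, the lettuce]

13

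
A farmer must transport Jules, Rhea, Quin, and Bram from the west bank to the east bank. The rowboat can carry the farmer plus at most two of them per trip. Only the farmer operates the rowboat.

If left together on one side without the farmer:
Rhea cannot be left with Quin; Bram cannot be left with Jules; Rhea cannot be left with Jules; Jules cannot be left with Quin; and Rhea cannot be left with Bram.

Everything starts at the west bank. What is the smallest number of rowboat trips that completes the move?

Counting alone: the farmer can take at most 2 across per trip to the east bank, so moving all 4 needs at least 2 loaded trips out, with a return between consecutive ones — at least 3 crossings.
The safety rule pushes this higher. Following every safe sequence of crossings, the most of the 4 that can be at the east bank as the rowboat arrives there on crossing 3 is 3 — never all 4.
So no plan with fewer than 5 crossings exists, and this one achieves 5:
1. Farmer goes to the east bank with Jules and Rhea.
2. Farmer goes back to the west bank with Jules.
3. Farmer goes to the east bank with Bram and Quin.
4. Farmer goes back to the west bank with Rhea.
5. Farmer goes to the east bank with Jules and Rhea.

5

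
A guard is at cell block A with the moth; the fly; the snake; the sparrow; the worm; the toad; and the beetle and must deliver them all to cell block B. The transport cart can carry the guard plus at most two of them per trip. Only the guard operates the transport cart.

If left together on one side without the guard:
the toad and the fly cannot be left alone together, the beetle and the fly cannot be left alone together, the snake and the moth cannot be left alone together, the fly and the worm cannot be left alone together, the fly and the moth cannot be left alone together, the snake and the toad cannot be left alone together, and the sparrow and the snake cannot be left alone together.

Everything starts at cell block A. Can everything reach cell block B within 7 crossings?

No

Counting alone: the guard can take at most 2 across per trip to cell block B, so moving all 7 needs at least 4 loaded trips out, with a return between consecutive ones — at least 7 crossings.
The safety rule pushes this higher. Following every safe sequence of crossings, the most of the 7 that can be at cell block B as the transport cart arrives there on crossing 7 is 6 — never all 7.
So the move cannot be finished within 7 crossings. (The shortest complete plan takes 9:)
1. Guard goes to cell block B with the fly and the snake.
2. Guard goes back to cell block A alone.
3. Guard goes to cell block B with the sparrow.
4. Guard goes back to cell block A with the snake.
5. Guard goes to cell block B with the moth and the toad.
6. Guard goes back to cell block A with the fly.
7. Guard goes to cell block B with the beetle and the worm.
8. Guard goes back to cell block A alone.
9. Guard goes to cell block B with the fly and the snake.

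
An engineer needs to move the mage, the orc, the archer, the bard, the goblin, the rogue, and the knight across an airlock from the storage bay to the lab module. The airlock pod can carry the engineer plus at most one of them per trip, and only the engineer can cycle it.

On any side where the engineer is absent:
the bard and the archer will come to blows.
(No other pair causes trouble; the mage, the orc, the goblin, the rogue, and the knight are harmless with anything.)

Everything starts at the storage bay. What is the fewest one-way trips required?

13

Counting alone: the engineer can take at most 1 across per trip to the lab module, so moving all 7 needs at least 7 loaded trips out, with a return between consecutive ones — at least 13 crossings.
The plan below uses exactly 13 crossings, so it is optimal:
1. Engineer goes to the lab module with the archer.  [the storage bay: the bard, the goblin, the knight, the mage, the orc, the rogue | the lab module: the archer]
2. Engineer goes back to the storage bay alone.  [the storage bay: the bard, the goblin, the knight, the mage, the orc, the rogue | the lab module: the archer]
3. Engineer goes to the lab module with the mage.  [the storage bay: the bard, the goblin, the knight, the orc, the rogue | the lab module: the archer, the mage]
4. Engineer goes back to the storage bay alone.  [the storage bay: the bard, the goblin, the knight, the orc, the rogue | the lab module: the archer, the mage]
5. Engineer goes to the lab module with the orc.  [the storage bay: the bard, the goblin, the knight, the rogue | the lab module: the archer, the mage, the orc]
6. Engineer goes back to the storage bay alone.  [the storage bay: the bard, the goblin, the knight, the rogue | the lab module: the archer, the mage, the orc]
7. Engineer goes to the lab module with the goblin.  [the storage bay: the bard, the knight, the rogue | the lab module: the archer, the goblin, the mage, the orc]
8. Engineer goes back to the storage bay alone.  [the storage bay: the bard, the knight, the rogue | the lab module: the archer, the goblin, the mage, the orc]
9. Engineer goes to the lab module with the rogue.  [the storage bay: the bard, the knight | the lab module: the archer, the goblin, the mage, the orc, the rogue]
10. Engineer goes back to the storage bay alone.  [the storage bay: the bard, the knight | the lab module: the archer, the goblin, the mage, the orc, the rogue]
11. Engineer goes to the lab module with the knight.  [the storage bay: the bard | the lab module: the archer, the goblin, the knight, the mage, the orc, the rogue]
12. Engineer goes back to the storage bay alone.  [the storage bay: the bard | the lab module: the archer, the goblin, the knight, the mage, the orc, the rogue]
13. Engineer goes to the lab module with the bard.  [the storage bay: — | the lab module: the archer, the bard, the goblin, the knight, the mage, the orc, the rogue]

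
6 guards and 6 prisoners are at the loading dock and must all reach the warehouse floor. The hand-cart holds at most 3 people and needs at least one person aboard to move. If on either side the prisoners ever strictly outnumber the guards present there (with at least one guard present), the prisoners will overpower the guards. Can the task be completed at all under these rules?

Following every safe sequence of crossings from the start, the most of the 12 that can be at the warehouse floor as the hand-cart arrives there on crossings 1, 3, 5 is 3, 5, 6 respectively; the best ever achieved is 6 of 12.
From crossing 7 on, no configuration arises that was not already reachable earlier: only 17 distinct safe configurations (who is on which side, and where the hand-cart is) can ever be reached, none of them has everyone across, and every continuation just revisits them. They are: 0 guards + 0 prisoners across (hand-cart back at the start); 0 guards + 1 prisoner across (hand-cart there); 0 guards + 1 prisoner across (hand-cart back at the start); 0 guards + 2 prisoners across (hand-cart there); 0 guards + 2 prisoners across (hand-cart back at the start); 0 guards + 3 prisoners across (hand-cart there); 0 guards + 3 prisoners across (hand-cart back at the start); 0 guards + 4 prisoners across (hand-cart there); 0 guards + 4 prisoners across (hand-cart back at the start); 0 guards + 5 prisoners across (hand-cart there); 0 guards + 5 prisoners across (hand-cart back at the start); 0 guards + 6 prisoners across (hand-cart there); 1 guard + 1 prisoner across (hand-cart there); 1 guard + 1 prisoner across (hand-cart back at the start); 2 guards + 2 prisoners across (hand-cart there); 2 guards + 2 prisoners across (hand-cart back at the start); 3 guards + 3 prisoners across (hand-cart there). So no valid plan exists.

No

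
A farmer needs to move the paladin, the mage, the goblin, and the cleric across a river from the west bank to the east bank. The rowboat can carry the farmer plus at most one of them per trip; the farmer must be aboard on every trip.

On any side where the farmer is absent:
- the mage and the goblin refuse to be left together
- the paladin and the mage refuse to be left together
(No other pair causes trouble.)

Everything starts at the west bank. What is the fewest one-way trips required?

Counting alone: the farmer can take at most 1 across per trip to the east bank, so moving all 4 needs at least 4 loaded trips out, with a return between consecutive ones — at least 7 crossings.
The safety rule pushes this higher. Following every safe sequence of crossings, the most of the 4 that can be at the east bank as the rowboat arrives there on crossing 7 is 3 — never all 4.
So no plan with fewer than 9 crossings exists, and this one achieves 9:
1. Farmer goes to the east bank with the mage.  [the west bank: the cleric, the goblin, the paladin | the east bank: the mage]
2. Farmer goes back to the west bank alone.  [the west bank: the cleric, the goblin, the paladin | the east bank: the mage]
3. Farmer goes to the east bank with the paladin.  [the west bank: the cleric, the goblin | the east bank: the mage, the paladin]
4. Farmer goes back to the west bank with the mage.  [the west bank: the cleric, the goblin, the mage | the east bank: the paladin]
5. Farmer goes to the east bank with the goblin.  [the west bank: the cleric, the mage | the east bank: the goblin, the paladin]
6. Farmer goes back to the west bank alone.  [the west bank: the cleric, the mage | the east bank: the goblin, the paladin]
7. Farmer goes to the east bank with the cleric.  [the west bank: the mage | the east bank: the cleric, the goblin, the paladin]
8. Farmer goes back to the west bank alone.  [the west bank: the mage | the east bank: the cleric, the goblin, the paladin]
9. Farmer goes to the east bank with the mage.  [the west bank: — | the east bank: the cleric, the goblin, the mage, the paladin]

9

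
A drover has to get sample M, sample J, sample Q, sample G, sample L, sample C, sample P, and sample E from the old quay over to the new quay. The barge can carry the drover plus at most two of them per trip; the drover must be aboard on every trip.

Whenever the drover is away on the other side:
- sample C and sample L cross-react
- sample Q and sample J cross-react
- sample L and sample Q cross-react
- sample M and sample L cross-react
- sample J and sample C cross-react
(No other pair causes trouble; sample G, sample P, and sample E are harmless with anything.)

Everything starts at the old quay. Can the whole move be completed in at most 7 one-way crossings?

No

Counting alone: the drover can take at most 2 across per trip to the new quay, so moving all 8 needs at least 4 loaded trips out, with a return between consecutive ones — at least 7 crossings.
The safety rule pushes this higher. Following every safe sequence of crossings, the most of the 8 that can be at the new quay as the barge arrives there on crossing 7 is 7 — never all 8.
So the move cannot be finished within 7 crossings. (The shortest complete plan takes 9:)
1. Drover goes to the new quay with sample J and sample L.  [the old quay: sample C, sample E, sample G, sample M, sample P, sample Q | the new quay: sample J, sample L]
2. Drover goes back to the old quay alone.  [the old quay: sample C, sample E, sample G, sample M, sample P, sample Q | the new quay: sample J, sample L]
3. Drover goes to the new quay with sample M and sample Q.  [the old quay: sample C, sample E, sample G, sample P | the new quay: sample J, sample L, sample M, sample Q]
4. Drover goes back to the old quay with sample J and sample L.  [the old quay: sample C, sample E, sample G, sample J, sample L, sample P | the new quay: sample M, sample Q]
5. Drover goes to the new quay with sample C and sample G.  [the old quay: sample E, sample J, sample L, sample P | the new quay: sample C, sample G, sample M, sample Q]
6. Drover goes back to the old quay alone.  [the old quay: sample E, sample J, sample L, sample P | the new quay: sample C, sample G, sample M, sample Q]
7. Drover goes to the new quay with sample E and sample P.  [the old quay: sample J, sample L | the new quay: sample C, sample E, sample G, sample M, sample P, sample Q]
8. Drover goes back to the old quay alone.  [the old quay: sample J, sample L | the new quay: sample C, sample E, sample G, sample M, sample P, sample Q]
9. Drover goes to the new quay with sample J and sample L.  [the old quay: — | the new quay: sample C, sample E, sample G, sample J, sample L, sample M, sample P, sample Q]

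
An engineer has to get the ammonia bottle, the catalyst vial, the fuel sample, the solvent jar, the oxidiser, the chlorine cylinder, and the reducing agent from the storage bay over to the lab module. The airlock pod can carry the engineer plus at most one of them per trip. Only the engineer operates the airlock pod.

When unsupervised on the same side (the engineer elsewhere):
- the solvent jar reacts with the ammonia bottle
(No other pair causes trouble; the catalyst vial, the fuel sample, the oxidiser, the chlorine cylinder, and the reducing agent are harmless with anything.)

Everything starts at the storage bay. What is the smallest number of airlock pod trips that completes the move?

Counting alone: the engineer can take at most 1 across per trip to the lab module, so moving all 7 needs at least 7 loaded trips out, with a return between consecutive ones — at least 13 crossings.
The plan below uses exactly 13 crossings, so it is optimal:
1. Engineer goes to the lab module with the ammonia bottle.
2. Engineer goes back to the storage bay alone.
3. Engineer goes to the lab module with the catalyst vial.
4. Engineer goes back to the storage bay alone.
5. Engineer goes to the lab module with the fuel sample.
6. Engineer goes back to the storage bay alone.
7. Engineer goes to the lab module with the oxidiser.
8. Engineer goes back to the storage bay alone.
9. Engineer goes to the lab module with the chlorine cylinder.
10. Engineer goes back to the storage bay alone.
11. Engineer goes to the lab module with the reducing agent.
12. Engineer goes back to the storage bay alone.
13. Engineer goes to the lab module with the solvent jar.

13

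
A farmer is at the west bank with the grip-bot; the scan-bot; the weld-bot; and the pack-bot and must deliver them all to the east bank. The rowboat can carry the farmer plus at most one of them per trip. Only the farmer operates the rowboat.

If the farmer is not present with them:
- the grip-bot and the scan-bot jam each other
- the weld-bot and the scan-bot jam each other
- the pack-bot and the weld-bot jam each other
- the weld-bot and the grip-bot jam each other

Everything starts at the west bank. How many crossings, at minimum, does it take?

impossible

Whatever the first load, the items left behind include a forbidden pair without the farmer. No opening move is safe, so no plan exists.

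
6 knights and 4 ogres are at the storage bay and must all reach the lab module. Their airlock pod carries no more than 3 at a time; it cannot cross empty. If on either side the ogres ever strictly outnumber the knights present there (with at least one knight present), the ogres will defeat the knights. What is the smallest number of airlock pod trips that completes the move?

Counting alone: each trip to the lab module takes at most 3 across and each return brings at least 1 back, so after t trips out (and t−1 returns) at most 3t − (t−1) of the 10 are across; that first reaches 10 at t = 5, so at least 9 crossings are needed.
The plan below uses exactly 9 crossings, so it is optimal:
1. 2 ogres → the lab module.  (the storage bay: 6K 2O; the lab module: 0K 2O)
2. 1 ogre ← the storage bay.  (the storage bay: 6K 3O; the lab module: 0K 1O)
3. 3 ogres → the lab module.  (the storage bay: 6K 0O; the lab module: 0K 4O)
4. 1 ogre ← the storage bay.  (the storage bay: 6K 1O; the lab module: 0K 3O)
5. 3 knights → the lab module.  (the storage bay: 3K 1O; the lab module: 3K 3O)
6. 1 ogre ← the storage bay.  (the storage bay: 3K 2O; the lab module: 3K 2O)
7. 1 knight and 2 ogres → the lab module.  (the storage bay: 2K 0O; the lab module: 4K 4O)
8. 1 ogre ← the storage bay.  (the storage bay: 2K 1O; the lab module: 4K 3O)
9. 2 knights and 1 ogre → the lab module.  (the storage bay: 0K 0O; the lab module: 6K 4O)

9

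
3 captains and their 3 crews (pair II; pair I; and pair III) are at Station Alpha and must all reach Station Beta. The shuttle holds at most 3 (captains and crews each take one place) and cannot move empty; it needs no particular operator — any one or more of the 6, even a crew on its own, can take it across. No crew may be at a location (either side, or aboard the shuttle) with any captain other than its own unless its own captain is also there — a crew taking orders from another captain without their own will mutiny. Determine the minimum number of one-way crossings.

Counting alone: each trip to Station Beta takes at most 3 across and each return brings at least 1 back, so after t trips out (and t−1 returns) at most 3t − (t−1) of the 6 are across; that first reaches 6 at t = 3, so at least 5 crossings are needed.
The plan below uses exactly 5 crossings, so it is optimal:
1. captain II and crew II cross → Station Beta.
2. captain II crosses ← Station Alpha.
3. captain I, captain II, and captain III cross → Station Beta.
4. crew II crosses ← Station Alpha.
5. crew I, crew II, and crew III cross → Station Beta.

5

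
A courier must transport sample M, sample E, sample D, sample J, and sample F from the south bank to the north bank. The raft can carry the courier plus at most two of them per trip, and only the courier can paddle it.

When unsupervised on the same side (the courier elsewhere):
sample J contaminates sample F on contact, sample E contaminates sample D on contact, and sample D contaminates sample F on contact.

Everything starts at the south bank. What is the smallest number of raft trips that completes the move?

5

Counting alone: the courier can take at most 2 across per trip to the north bank, so moving all 5 needs at least 3 loaded trips out, with a return between consecutive ones — at least 5 crossings.
The plan below uses exactly 5 crossings, so it is optimal:
1. Courier goes to the north bank with sample E and sample F.
2. Courier goes back to the south bank alone.
3. Courier goes to the north bank with sample M.
4. Courier goes back to the south bank alone.
5. Courier goes to the north bank with sample D and sample J.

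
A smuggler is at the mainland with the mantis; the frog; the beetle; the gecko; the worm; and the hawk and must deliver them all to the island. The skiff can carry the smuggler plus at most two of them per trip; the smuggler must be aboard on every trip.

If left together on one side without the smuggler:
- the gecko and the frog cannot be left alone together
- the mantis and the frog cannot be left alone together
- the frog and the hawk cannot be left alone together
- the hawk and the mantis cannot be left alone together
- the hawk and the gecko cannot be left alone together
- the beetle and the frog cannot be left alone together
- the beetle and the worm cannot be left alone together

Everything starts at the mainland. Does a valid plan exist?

No

Whatever the first load, the items left behind include a forbidden pair without the smuggler. No opening move is safe, so no plan exists.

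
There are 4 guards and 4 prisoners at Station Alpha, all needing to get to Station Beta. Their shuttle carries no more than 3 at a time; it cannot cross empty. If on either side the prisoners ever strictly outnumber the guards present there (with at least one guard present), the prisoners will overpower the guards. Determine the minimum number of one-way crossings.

9

Counting alone: each trip to Station Beta takes at most 3 across and each return brings at least 1 back, so after t trips out (and t−1 returns) at most 3t − (t−1) of the 8 are across; that first reaches 8 at t = 4, so at least 7 crossings are needed.
The safety rule pushes this higher. Following every safe sequence of crossings, the most of the 8 that can be at Station Beta as the shuttle arrives there on crossing 7 is 7 — never all 8.
So no plan with fewer than 9 crossings exists, and this one achieves 9:
1. 2 prisoners → Station Beta.  (Station Alpha: 4G 2P; Station Beta: 0G 2P)
2. 1 prisoner ← Station Alpha.  (Station Alpha: 4G 3P; Station Beta: 0G 1P)
3. 3 prisoners → Station Beta.  (Station Alpha: 4G 0P; Station Beta: 0G 4P)
4. 1 prisoner ← Station Alpha.  (Station Alpha: 4G 1P; Station Beta: 0G 3P)
5. 3 guards → Station Beta.  (Station Alpha: 1G 1P; Station Beta: 3G 3P)
6. 1 guard and 1 prisoner ← Station Alpha.  (Station Alpha: 2G 2P; Station Beta: 2G 2P)
7. 2 guards → Station Beta.  (Station Alpha: 0G 2P; Station Beta: 4G 2P)
8. 1 prisoner ← Station Alpha.  (Station Alpha: 0G 3P; Station Beta: 4G 1P)
9. 3 prisoners → Station Beta.  (Station Alpha: 0G 0P; Station Beta: 4G 4P)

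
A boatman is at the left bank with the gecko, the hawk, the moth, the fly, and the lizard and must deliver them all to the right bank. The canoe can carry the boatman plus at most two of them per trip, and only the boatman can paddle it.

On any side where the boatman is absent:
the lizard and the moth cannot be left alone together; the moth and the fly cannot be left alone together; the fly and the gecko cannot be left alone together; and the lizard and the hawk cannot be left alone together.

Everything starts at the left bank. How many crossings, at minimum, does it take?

7

Counting alone: the boatman can take at most 2 across per trip to the right bank, so moving all 5 needs at least 3 loaded trips out, with a return between consecutive ones — at least 5 crossings.
The safety rule pushes this higher. Following every safe sequence of crossings, the most of the 5 that can be at the right bank as the canoe arrives there on crossing 5 is 4 — never all 5.
So no plan with fewer than 7 crossings exists, and this one achieves 7:
1. Boatman goes to the right bank with the fly and the lizard.  [the left bank: the gecko, the hawk, the moth | the right bank: the fly, the lizard]
2. Boatman goes back to the left bank alone.  [the left bank: the gecko, the hawk, the moth | the right bank: the fly, the lizard]
3. Boatman goes to the right bank with the gecko.  [the left bank: the hawk, the moth | the right bank: the fly, the gecko, the lizard]
4. Boatman goes back to the left bank with the fly.  [the left bank: the fly, the hawk, the moth | the right bank: the gecko, the lizard]
5. Boatman goes to the right bank with the hawk and the moth.  [the left bank: the fly | the right bank: the gecko, the hawk, the lizard, the moth]
6. Boatman goes back to the left bank with the lizard.  [the left bank: the fly, the lizard | the right bank: the gecko, the hawk, the moth]
7. Boatman goes to the right bank with the fly and the lizard.  [the left bank: — | the right bank: the fly, the gecko, the hawk, the lizard, the moth]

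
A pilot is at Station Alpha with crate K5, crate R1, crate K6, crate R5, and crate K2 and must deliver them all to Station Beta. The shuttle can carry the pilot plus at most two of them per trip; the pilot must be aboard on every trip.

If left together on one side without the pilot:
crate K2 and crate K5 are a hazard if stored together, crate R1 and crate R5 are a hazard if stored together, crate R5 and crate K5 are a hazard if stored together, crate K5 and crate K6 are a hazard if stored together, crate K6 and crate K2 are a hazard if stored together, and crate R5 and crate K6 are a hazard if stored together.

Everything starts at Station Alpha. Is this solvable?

No

Whatever the first load, the items left behind include a forbidden pair without the pilot. No opening move is safe, so no plan exists.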